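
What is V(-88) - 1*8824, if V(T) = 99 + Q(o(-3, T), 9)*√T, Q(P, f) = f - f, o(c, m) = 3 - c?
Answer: -8725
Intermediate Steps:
Q(P, f) = 0
V(T) = 99 (V(T) = 99 + 0*√T = 99 + 0 = 99)
V(-88) - 1*8824 = 99 - 1*8824 = 99 - 8824 = -8725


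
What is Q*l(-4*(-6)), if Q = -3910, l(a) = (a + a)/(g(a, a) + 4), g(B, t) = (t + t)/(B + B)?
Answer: -37536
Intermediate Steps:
g(B, t) = t/B (g(B, t) = (2*t)/((2*B)) = (2*t)*(1/(2*B)) = t/B)
l(a) = 2*a/5 (l(a) = (a + a)/(a/a + 4) = (2*a)/(1 + 4) = (2*a)/5 = (2*a)*(⅕) = 2*a/5)
Q*l(-4*(-6)) = -1564*(-4*(-6)) = -1564*24 = -3910*48/5 = -37536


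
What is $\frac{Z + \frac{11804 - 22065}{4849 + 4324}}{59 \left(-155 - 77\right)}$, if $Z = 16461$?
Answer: $- \frac{37746623}{31390006} \approx -1.2025$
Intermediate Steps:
$\frac{Z + \frac{11804 - 22065}{4849 + 4324}}{59 \left(-155 - 77\right)} = \frac{16461 + \frac{11804 - 22065}{4849 + 4324}}{59 \left(-155 - 77\right)} = \frac{16461 - \frac{10261}{9173}}{59 \left(-232\right)} = \frac{16461 - \frac{10261}{9173}}{-13688} = \left(16461 - \frac{10261}{9173}\right) \left(- \frac{1}{13688}\right) = \frac{150986492}{9173} \left(- \frac{1}{13688}\right) = - \frac{37746623}{31390006}$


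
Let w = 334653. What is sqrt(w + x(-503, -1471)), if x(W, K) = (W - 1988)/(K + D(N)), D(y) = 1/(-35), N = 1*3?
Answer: sqrt(887105404022898)/51486 ≈ 578.49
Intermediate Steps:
N = 3
D(y) = -1/35
x(W, K) = (-1988 + W)/(-1/35 + K) (x(W, K) = (W - 1988)/(K - 1/35) = (-1988 + W)/(-1/35 + K))
sqrt(w + x(-503, -1471)) = sqrt(334653 + 35*(-1988 - 503)/(-1 + 35*(-1471))) = sqrt(334653 + 35*(-2491)/(-1 - 51485)) = sqrt(334653 + 35*(-2491)/(-51486)) = sqrt(334653 + 35*(-1/51486)*(-2491)) = sqrt(334653 + 87185/51486) = sqrt(17230031543/51486) = sqrt(887105404022898)/51486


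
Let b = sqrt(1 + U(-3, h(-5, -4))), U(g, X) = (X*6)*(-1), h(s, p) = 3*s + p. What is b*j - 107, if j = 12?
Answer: -107 + 12*sqrt(115) ≈ 21.686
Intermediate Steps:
h(s, p) = p + 3*s
U(g, X) = -6*X (U(g, X) = (6*X)*(-1) = -6*X)
b = sqrt(115) (b = sqrt(1 - 6*(-4 + 3*(-5))) = sqrt(1 - 6*(-4 - 15)) = sqrt(1 - 6*(-19)) = sqrt(1 + 114) = sqrt(115) ≈ 10.724)
b*j - 107 = sqrt(115)*12 - 107 = 12*sqrt(115) - 107 = -107 + 12*sqrt(115)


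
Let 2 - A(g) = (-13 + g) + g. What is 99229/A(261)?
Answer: -7633/39 ≈ -195.72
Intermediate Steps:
A(g) = 15 - 2*g (A(g) = 2 - ((-13 + g) + g) = 2 - (-13 + 2*g) = 2 + (13 - 2*g) = 15 - 2*g)
99229/A(261) = 99229/(15 - 2*261) = 99229/(15 - 522) = 99229/(-507) = 99229*(-1/507) = -7633/39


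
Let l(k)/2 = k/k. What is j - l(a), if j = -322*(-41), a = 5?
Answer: 13200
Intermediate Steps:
j = 13202
l(k) = 2 (l(k) = 2*(k/k) = 2*1 = 2)
j - l(a) = 13202 - 1*2 = 13202 - 2 = 13200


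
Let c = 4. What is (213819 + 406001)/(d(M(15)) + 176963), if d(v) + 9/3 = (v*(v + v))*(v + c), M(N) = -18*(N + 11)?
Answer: -154955/50769328 ≈ -0.0030521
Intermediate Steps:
M(N) = -198 - 18*N (M(N) = -18*(11 + N) = -198 - 18*N)
d(v) = -3 + 2*v²*(4 + v) (d(v) = -3 + (v*(v + v))*(v + 4) = -3 + (v*(2*v))*(4 + v) = -3 + (2*v²)*(4 + v) = -3 + 2*v²*(4 + v))
(213819 + 406001)/(d(M(15)) + 176963) = (213819 + 406001)/((-3 + 2*(-198 - 18*15)³ + 8*(-198 - 18*15)²) + 176963) = 619820/((-3 + 2*(-198 - 270)³ + 8*(-198 - 270)²) + 176963) = 619820/((-3 + 2*(-468)³ + 8*(-468)²) + 176963) = 619820/((-3 + 2*(-102503232) + 8*219024) + 176963) = 619820/((-3 - 205006464 + 1752192) + 176963) = 619820/(-203254275 + 176963) = 619820/(-203077312) = 619820*(-1/203077312) = -154955/50769328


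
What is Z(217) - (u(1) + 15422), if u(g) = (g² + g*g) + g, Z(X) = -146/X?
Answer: -3347371/217 ≈ -15426.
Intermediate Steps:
u(g) = g + 2*g² (u(g) = (g² + g²) + g = 2*g² + g = g + 2*g²)
Z(217) - (u(1) + 15422) = -146/217 - (1*(1 + 2*1) + 15422) = -146*1/217 - (1*(1 + 2) + 15422) = -146/217 - (1*3 + 15422) = -146/217 - (3 + 15422) = -146/217 - 1*15425 = -146/217 - 15425 = -3347371/217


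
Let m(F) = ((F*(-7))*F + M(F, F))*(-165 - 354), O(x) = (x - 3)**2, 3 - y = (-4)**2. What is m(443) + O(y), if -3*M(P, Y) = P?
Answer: 713049512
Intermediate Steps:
y = -13 (y = 3 - 1*(-4)**2 = 3 - 1*16 = 3 - 16 = -13)
M(P, Y) = -P/3
O(x) = (-3 + x)**2
m(F) = 173*F + 3633*F**2 (m(F) = ((F*(-7))*F - F/3)*(-165 - 354) = ((-7*F)*F - F/3)*(-519) = (-7*F**2 - F/3)*(-519) = 173*F + 3633*F**2)
m(443) + O(y) = 173*443*(1 + 21*443) + (-3 - 13)**2 = 173*443*(1 + 9303) + (-16)**2 = 173*443*9304 + 256 = 713049256 + 256 = 713049512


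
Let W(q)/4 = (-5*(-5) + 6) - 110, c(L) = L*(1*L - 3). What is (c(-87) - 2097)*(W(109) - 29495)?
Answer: -170906463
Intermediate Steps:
c(L) = L*(-3 + L) (c(L) = L*(L - 3) = L*(-3 + L))
W(q) = -316 (W(q) = 4*((-5*(-5) + 6) - 110) = 4*((25 + 6) - 110) = 4*(31 - 110) = 4*(-79) = -316)
(c(-87) - 2097)*(W(109) - 29495) = (-87*(-3 - 87) - 2097)*(-316 - 29495) = (-87*(-90) - 2097)*(-29811) = (7830 - 2097)*(-29811) = 5733*(-29811) = -170906463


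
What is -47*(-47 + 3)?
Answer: 2068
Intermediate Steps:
-47*(-47 + 3) = -47*(-44) = 2068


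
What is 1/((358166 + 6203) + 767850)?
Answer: 1/1132219 ≈ 8.8322e-7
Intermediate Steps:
1/((358166 + 6203) + 767850) = 1/(364369 + 767850) = 1/1132219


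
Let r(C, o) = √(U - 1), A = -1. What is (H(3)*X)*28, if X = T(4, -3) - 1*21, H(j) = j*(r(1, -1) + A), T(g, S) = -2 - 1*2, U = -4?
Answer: 2100 - 2100*I*√5 ≈ 2100.0 - 4695.7*I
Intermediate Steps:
r(C, o) = I*√5 (r(C, o) = √(-4 - 1) = √(-5) = I*√5)
T(g, S) = -4 (T(g, S) = -2 - 2 = -4)
H(j) = j*(-1 + I*√5) (H(j) = j*(I*√5 - 1) = j*(-1 + I*√5))
X = -25 (X = -4 - 1*21 = -4 - 21 = -25)
(H(3)*X)*28 = ((3*(-1 + I*√5))*(-25))*28 = ((-3 + 3*I*√5)*(-25))*28 = (75 - 75*I*√5)*28 = 2100 - 2100*I*√5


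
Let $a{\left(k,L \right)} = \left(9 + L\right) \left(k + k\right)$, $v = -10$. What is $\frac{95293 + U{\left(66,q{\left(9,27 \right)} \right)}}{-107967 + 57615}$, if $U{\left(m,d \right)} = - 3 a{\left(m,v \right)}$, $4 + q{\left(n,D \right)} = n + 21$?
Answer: $- \frac{95689}{50352} \approx -1.9004$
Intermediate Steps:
$q{\left(n,D \right)} = 17 + n$ ($q{\left(n,D \right)} = -4 + \left(n + 21\right) = -4 + \left(21 + n\right) = 17 + n$)
$a{\left(k,L \right)} = 2 k \left(9 + L\right)$ ($a{\left(k,L \right)} = \left(9 + L\right) 2 k = 2 k \left(9 + L\right)$)
$U{\left(m,d \right)} = 6 m$ ($U{\left(m,d \right)} = - 3 \cdot 2 m \left(9 - 10\right) = - 3 \cdot 2 m \left(-1\right) = - 3 \left(- 2 m\right) = 6 m$)
$\frac{95293 + U{\left(66,q{\left(9,27 \right)} \right)}}{-107967 + 57615} = \frac{95293 + 6 \cdot 66}{-107967 + 57615} = \frac{95293 + 396}{-50352} = 95689 \left(- \frac{1}{50352}\right) = - \frac{95689}{50352}$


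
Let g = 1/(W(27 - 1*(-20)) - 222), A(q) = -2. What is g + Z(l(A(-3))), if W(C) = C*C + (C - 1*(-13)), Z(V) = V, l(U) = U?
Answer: -4093/2047 ≈ -1.9995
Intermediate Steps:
W(C) = 13 + C + C**2 (W(C) = C**2 + (C + 13) = C**2 + (13 + C) = 13 + C + C**2)
g = 1/2047 (g = 1/((13 + (27 - 1*(-20)) + (27 - 1*(-20))**2) - 222) = 1/((13 + (27 + 20) + (27 + 20)**2) - 222) = 1/((13 + 47 + 47**2) - 222) = 1/((13 + 47 + 2209) - 222) = 1/(2269 - 222) = 1/2047 ≈ 0.00048852)
g + Z(l(A(-3))) = 1/2047 - 2 = -4093/2047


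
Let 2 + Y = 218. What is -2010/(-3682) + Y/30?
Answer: 71301/9205 ≈ 7.7459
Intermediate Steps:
Y = 216 (Y = -2 + 218 = 216)
-2010/(-3682) + Y/30 = -2010/(-3682) + 216/30 = -2010*(-1/3682) + 216*(1/30) = 1005/1841 + 36/5 = 71301/9205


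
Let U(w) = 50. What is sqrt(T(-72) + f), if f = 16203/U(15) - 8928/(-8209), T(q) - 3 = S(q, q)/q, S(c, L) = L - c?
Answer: 9*sqrt(27300129506)/82090 ≈ 18.115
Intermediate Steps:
T(q) = 3 (T(q) = 3 + (q - q)/q = 3 + 0/q = 3 + 0 = 3)
f = 133456827/410450 (f = 16203/50 - 8928/(-8209) = 16203*(1/50) - 8928*(-1/8209) = 16203/50 + 8928/8209 = 133456827/410450 ≈ 325.15)
sqrt(T(-72) + f) = sqrt(3 + 133456827/410450) = sqrt(134688177/410450) = 9*sqrt(27300129506)/82090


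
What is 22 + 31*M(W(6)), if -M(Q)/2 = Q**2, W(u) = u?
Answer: -2210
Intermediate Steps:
M(Q) = -2*Q**2
22 + 31*M(W(6)) = 22 + 31*(-2*6**2) = 22 + 31*(-2*36) = 22 + 31*(-72) = 22 - 2232 = -2210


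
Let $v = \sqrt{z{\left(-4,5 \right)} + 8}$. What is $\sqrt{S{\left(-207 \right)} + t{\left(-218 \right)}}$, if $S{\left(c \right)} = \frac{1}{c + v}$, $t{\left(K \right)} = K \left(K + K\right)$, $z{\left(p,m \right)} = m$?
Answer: $\frac{\sqrt{19674935 - 95048 \sqrt{13}}}{\sqrt{207 - \sqrt{13}}} \approx 308.3$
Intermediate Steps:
$v = \sqrt{13}$ ($v = \sqrt{5 + 8} = \sqrt{13} \approx 3.6056$)
$t{\left(K \right)} = 2 K^{2}$ ($t{\left(K \right)} = K 2 K = 2 K^{2}$)
$S{\left(c \right)} = \frac{1}{c + \sqrt{13}}$
$\sqrt{S{\left(-207 \right)} + t{\left(-218 \right)}} = \sqrt{\frac{1}{-207 + \sqrt{13}} + 2 \left(-218\right)^{2}} = \sqrt{\frac{1}{-207 + \sqrt{13}} + 2 \cdot 47524} = \sqrt{\frac{1}{-207 + \sqrt{13}} + 95048} = \sqrt{95048 + \frac{1}{-207 + \sqrt{13}}}$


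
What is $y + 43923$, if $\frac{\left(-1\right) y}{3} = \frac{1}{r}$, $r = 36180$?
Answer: $\frac{529711379}{12060} \approx 43923.0$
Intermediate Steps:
$y = - \frac{1}{12060}$ ($y = - \frac{3}{36180} = \left(-3\right) \frac{1}{36180} = - \frac{1}{12060} \approx -8.2919 \cdot 10^{-5}$)
$y + 43923 = - \frac{1}{12060} + 43923 = \frac{529711379}{12060}$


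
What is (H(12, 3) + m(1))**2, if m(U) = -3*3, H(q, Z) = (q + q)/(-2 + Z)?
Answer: 225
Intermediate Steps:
H(q, Z) = 2*q/(-2 + Z) (H(q, Z) = (2*q)/(-2 + Z) = 2*q/(-2 + Z))
m(U) = -9
(H(12, 3) + m(1))**2 = (2*12/(-2 + 3) - 9)**2 = (2*12/1 - 9)**2 = (2*12*1 - 9)**2 = (24 - 9)**2 = 15**2 = 225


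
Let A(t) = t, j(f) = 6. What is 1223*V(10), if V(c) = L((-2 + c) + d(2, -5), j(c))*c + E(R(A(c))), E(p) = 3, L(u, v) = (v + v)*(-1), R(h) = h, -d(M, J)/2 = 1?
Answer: -143091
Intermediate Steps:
d(M, J) = -2 (d(M, J) = -2*1 = -2)
L(u, v) = -2*v (L(u, v) = (2*v)*(-1) = -2*v)
V(c) = 3 - 12*c (V(c) = (-2*6)*c + 3 = -12*c + 3 = 3 - 12*c)
1223*V(10) = 1223*(3 - 12*10) = 1223*(3 - 120) = 1223*(-117) = -143091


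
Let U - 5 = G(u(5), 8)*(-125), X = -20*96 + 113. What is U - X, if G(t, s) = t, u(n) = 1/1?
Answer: 1687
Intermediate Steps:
u(n) = 1
X = -1807 (X = -1920 + 113 = -1807)
U = -120 (U = 5 + 1*(-125) = 5 - 125 = -120)
U - X = -120 - 1*(-1807) = -120 + 1807 = 1687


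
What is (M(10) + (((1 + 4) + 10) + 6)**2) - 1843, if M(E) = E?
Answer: -1392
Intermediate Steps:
(M(10) + (((1 + 4) + 10) + 6)**2) - 1843 = (10 + (((1 + 4) + 10) + 6)**2) - 1843 = (10 + ((5 + 10) + 6)**2) - 1843 = (10 + (15 + 6)**2) - 1843 = (10 + 21**2) - 1843 = (10 + 441) - 1843 = 451 - 1843 = -1392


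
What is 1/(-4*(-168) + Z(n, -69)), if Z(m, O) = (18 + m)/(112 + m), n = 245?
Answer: 357/240167 ≈ 0.0014865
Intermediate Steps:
Z(m, O) = (18 + m)/(112 + m)
1/(-4*(-168) + Z(n, -69)) = 1/(-4*(-168) + (18 + 245)/(112 + 245)) = 1/(672 + 263/357) = 1/(240167/357) = 357/240167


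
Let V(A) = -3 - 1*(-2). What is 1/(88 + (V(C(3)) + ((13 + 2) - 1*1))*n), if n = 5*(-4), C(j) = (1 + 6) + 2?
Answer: -1/172 ≈ -0.0058140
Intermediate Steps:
C(j) = 9 (C(j) = 7 + 2 = 9)
V(A) = -1 (V(A) = -3 + 2 = -1)
n = -20
1/(88 + (V(C(3)) + ((13 + 2) - 1*1))*n) = 1/(88 + (-1 + ((13 + 2) - 1*1))*(-20)) = 1/(88 + (-1 + (15 - 1))*(-20)) = 1/(88 + (-1 + 14)*(-20)) = 1/(88 + 13*(-20)) = 1/(88 - 260) = 1/(-172) = -1/172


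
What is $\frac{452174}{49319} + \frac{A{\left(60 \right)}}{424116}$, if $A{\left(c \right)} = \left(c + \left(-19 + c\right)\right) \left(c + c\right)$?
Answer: $\frac{16030997872}{1743081417} \approx 9.1969$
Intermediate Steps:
$A{\left(c \right)} = 2 c \left(-19 + 2 c\right)$ ($A{\left(c \right)} = \left(-19 + 2 c\right) 2 c = 2 c \left(-19 + 2 c\right)$)
$\frac{452174}{49319} + \frac{A{\left(60 \right)}}{424116} = \frac{452174}{49319} + \frac{2 \cdot 60 \left(-19 + 2 \cdot 60\right)}{424116} = 452174 \cdot \frac{1}{49319} + 2 \cdot 60 \left(-19 + 120\right) \frac{1}{424116} = \frac{452174}{49319} + 2 \cdot 60 \cdot 101 \cdot \frac{1}{424116} = \frac{452174}{49319} + 12120 \cdot \frac{1}{424116} = \frac{452174}{49319} + \frac{1010}{35343} = \frac{16030997872}{1743081417}$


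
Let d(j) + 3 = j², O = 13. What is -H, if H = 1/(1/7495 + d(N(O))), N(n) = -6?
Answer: -7495/247336 ≈ -0.030303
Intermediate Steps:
d(j) = -3 + j²
H = 7495/247336 (H = 1/(1/7495 + (-3 + (-6)²)) = 1/(1/7495 + (-3 + 36)) = 1/(1/7495 + 33) = 1/(247336/7495) = 7495/247336 ≈ 0.030303)
-H = -1*7495/247336 = -7495/247336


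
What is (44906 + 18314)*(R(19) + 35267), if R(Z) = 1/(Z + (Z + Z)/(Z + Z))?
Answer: 2229582901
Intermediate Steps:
R(Z) = 1/(1 + Z) (R(Z) = 1/(Z + (2*Z)/((2*Z))) = 1/(Z + (2*Z)*(1/(2*Z))) = 1/(Z + 1) = 1/(1 + Z))
(44906 + 18314)*(R(19) + 35267) = (44906 + 18314)*(1/(1 + 19) + 35267) = 63220*(1/20 + 35267) = 63220*(705341/20) = 2229582901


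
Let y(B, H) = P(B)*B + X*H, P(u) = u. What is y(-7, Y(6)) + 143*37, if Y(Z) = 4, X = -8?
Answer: 5308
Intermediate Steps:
y(B, H) = B**2 - 8*H (y(B, H) = B*B - 8*H = B**2 - 8*H)
y(-7, Y(6)) + 143*37 = ((-7)**2 - 8*4) + 143*37 = (49 - 32) + 5291 = 17 + 5291 = 5308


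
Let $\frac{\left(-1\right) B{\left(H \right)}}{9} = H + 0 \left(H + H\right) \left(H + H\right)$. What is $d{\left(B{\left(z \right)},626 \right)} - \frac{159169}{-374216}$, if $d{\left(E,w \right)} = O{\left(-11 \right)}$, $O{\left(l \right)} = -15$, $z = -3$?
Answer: $- \frac{5454071}{374216} \approx -14.575$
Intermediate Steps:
$B{\left(H \right)} = - 9 H$ ($B{\left(H \right)} = - 9 \left(H + 0 \left(H + H\right) \left(H + H\right)\right) = - 9 \left(H + 0 \cdot 2 H 2 H\right) = - 9 \left(H + 0 \cdot 4 H^{2}\right) = - 9 \left(H + 0\right) = - 9 H$)
$d{\left(E,w \right)} = -15$
$d{\left(B{\left(z \right)},626 \right)} - \frac{159169}{-374216} = -15 - \frac{159169}{-374216} = -15 - - \frac{159169}{374216} = -15 + \frac{159169}{374216} = - \frac{5454071}{374216}$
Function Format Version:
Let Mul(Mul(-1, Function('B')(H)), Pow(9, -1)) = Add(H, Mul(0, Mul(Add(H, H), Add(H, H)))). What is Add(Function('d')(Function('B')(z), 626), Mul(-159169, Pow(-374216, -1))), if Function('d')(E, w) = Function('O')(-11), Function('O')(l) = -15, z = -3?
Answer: Rational(-5454071, 374216) ≈ -14.575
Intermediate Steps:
Function('B')(H) = Mul(-9, H) (Function('B')(H) = Mul(-9, Add(H, Mul(0, Mul(Add(H, H), Add(H, H))))) = Mul(-9, Add(H, Mul(0, Mul(Mul(2, H), Mul(2, H))))) = Mul(-9, Add(H, Mul(0, Mul(4, Pow(H, 2))))) = Mul(-9, Add(H, 0)) = Mul(-9, H))
Function('d')(E, w) = -15
Add(Function('d')(Function('B')(z), 626), Mul(-159169, Pow(-374216, -1))) = Add(-15, Mul(-159169, Pow(-374216, -1))) = Add(-15, Mul(-159169, Rational(-1, 374216))) = Add(-15, Rational(159169, 374216)) = Rational(-5454071, 374216)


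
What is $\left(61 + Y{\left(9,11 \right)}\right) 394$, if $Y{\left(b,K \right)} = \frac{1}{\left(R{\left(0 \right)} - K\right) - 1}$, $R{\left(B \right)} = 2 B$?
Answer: $\frac{144007}{6} \approx 24001.0$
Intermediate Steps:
$Y{\left(b,K \right)} = \frac{1}{-1 - K}$ ($Y{\left(b,K \right)} = \frac{1}{\left(2 \cdot 0 - K\right) - 1} = \frac{1}{\left(0 - K\right) - 1} = \frac{1}{- K - 1} = \frac{1}{-1 - K}$)
$\left(61 + Y{\left(9,11 \right)}\right) 394 = \left(61 - \frac{1}{1 + 11}\right) 394 = \left(61 - \frac{1}{12}\right) 394 = \frac{731}{12} \cdot 394 = \frac{144007}{6}$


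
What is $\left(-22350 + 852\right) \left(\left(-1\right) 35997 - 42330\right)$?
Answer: $1683873846$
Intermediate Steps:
$\left(-22350 + 852\right) \left(\left(-1\right) 35997 - 42330\right) = - 21498 \left(-35997 - 42330\right) = \left(-21498\right) \left(-78327\right) = 1683873846$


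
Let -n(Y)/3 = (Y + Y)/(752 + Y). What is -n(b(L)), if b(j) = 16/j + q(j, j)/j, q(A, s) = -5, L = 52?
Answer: 66/39115 ≈ 0.0016873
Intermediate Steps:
b(j) = 11/j (b(j) = 16/j - 5/j = 11/j)
n(Y) = -6*Y/(752 + Y) (n(Y) = -3*(Y + Y)/(752 + Y) = -3*2*Y/(752 + Y) = -6*Y/(752 + Y))
-n(b(L)) = -(-6)*11/52/(752 + 11/52) = -(-6)*11*(1/52)/(752 + 11*(1/52)) = -(-6)*11/(52*(752 + 11/52)) = -(-6)*11/(52*39115/52) = -(-6)*11*52/(52*39115) = -1*(-66/39115) = 66/39115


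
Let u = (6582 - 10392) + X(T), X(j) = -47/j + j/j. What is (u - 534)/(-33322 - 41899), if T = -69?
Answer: 299620/5190249 ≈ 0.057727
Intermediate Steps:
X(j) = 1 - 47/j (X(j) = -47/j + 1 = 1 - 47/j)
u = -262774/69 (u = (6582 - 10392) + (-47 - 69)/(-69) = -3810 - 1/69*(-116) = -3810 + 116/69 = -262774/69 ≈ -3808.3)
(u - 534)/(-33322 - 41899) = (-262774/69 - 534)/(-33322 - 41899) = -299620/69/(-75221) = -299620/69*(-1/75221) = 299620/5190249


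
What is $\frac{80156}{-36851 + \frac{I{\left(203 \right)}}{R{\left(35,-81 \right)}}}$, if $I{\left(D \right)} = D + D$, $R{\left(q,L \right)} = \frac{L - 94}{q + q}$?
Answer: $- \frac{400780}{185067} \approx -2.1656$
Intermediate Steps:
$R{\left(q,L \right)} = \frac{-94 + L}{2 q}$
$I{\left(D \right)} = 2 D$
$\frac{80156}{-36851 + \frac{I{\left(203 \right)}}{R{\left(35,-81 \right)}}} = \frac{80156}{-36851 + \frac{2 \cdot 203}{\frac{1}{2} \cdot \frac{1}{35} \left(-94 - 81\right)}} = \frac{80156}{-36851 + \frac{406}{\frac{1}{2} \cdot \frac{1}{35} \left(-175\right)}} = \frac{80156}{-36851 + \frac{406}{- \frac{5}{2}}} = \frac{80156}{-36851 + 406 \left(- \frac{2}{5}\right)} = \frac{80156}{-36851 - \frac{812}{5}} = \frac{80156}{- \frac{185067}{5}} = 80156 \left(- \frac{5}{185067}\right) = - \frac{400780}{185067}$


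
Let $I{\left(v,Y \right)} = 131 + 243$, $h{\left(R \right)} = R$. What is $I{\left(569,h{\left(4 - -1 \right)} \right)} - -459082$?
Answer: $459456$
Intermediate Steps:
$I{\left(v,Y \right)} = 374$
$I{\left(569,h{\left(4 - -1 \right)} \right)} - -459082 = 374 - -459082 = 374 + 459082 = 459456$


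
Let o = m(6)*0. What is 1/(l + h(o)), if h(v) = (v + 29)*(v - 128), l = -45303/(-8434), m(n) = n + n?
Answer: -8434/31261705 ≈ -0.00026979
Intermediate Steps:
m(n) = 2*n
o = 0 (o = (2*6)*0 = 12*0 = 0)
l = 45303/8434 (l = -45303*(-1/8434) = 45303/8434 ≈ 5.3715)
h(v) = (-128 + v)*(29 + v) (h(v) = (29 + v)*(-128 + v) = (-128 + v)*(29 + v))
1/(l + h(o)) = 1/(45303/8434 + (-3712 + 0**2 - 99*0)) = 1/(45303/8434 + (-3712 + 0 + 0)) = 1/(45303/8434 - 3712) = 1/(-31261705/8434) = -8434/31261705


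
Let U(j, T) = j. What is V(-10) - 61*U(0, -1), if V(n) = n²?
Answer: 100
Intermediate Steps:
V(-10) - 61*U(0, -1) = (-10)² - 61*0 = 100 + 0 = 100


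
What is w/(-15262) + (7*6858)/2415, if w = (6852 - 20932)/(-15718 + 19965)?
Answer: 74087456702/3727018555 ≈ 19.878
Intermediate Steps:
w = -14080/4247 ≈ -3.3153
w/(-15262) + (7*6858)/2415 = -14080/4247/(-15262) + (7*6858)/2415 = -14080/4247*(-1/15262) + 48006*(1/2415) = 7040/32408857 + 2286/115 = 74087456702/3727018555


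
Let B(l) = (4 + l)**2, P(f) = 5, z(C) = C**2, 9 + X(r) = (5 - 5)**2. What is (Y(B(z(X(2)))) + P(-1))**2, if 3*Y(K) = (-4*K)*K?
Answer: 43598477742175225/9 ≈ 4.8443e+15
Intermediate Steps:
X(r) = -9 (X(r) = -9 + (5 - 5)**2 = -9 + 0**2 = -9 + 0 = -9)
Y(K) = -4*K**2/3 (Y(K) = ((-4*K)*K)/3 = (-4*K**2)/3 = -4*K**2/3)
(Y(B(z(X(2)))) + P(-1))**2 = (-4*(4 + (-9)**2)**4/3 + 5)**2 = (-4*(4 + 81)**4/3 + 5)**2 = (-4*(85**2)**2/3 + 5)**2 = (-4/3*7225**2 + 5)**2 = (-4/3*52200625 + 5)**2 = (-208802500/3 + 5)**2 = (-208802485/3)**2 = 43598477742175225/9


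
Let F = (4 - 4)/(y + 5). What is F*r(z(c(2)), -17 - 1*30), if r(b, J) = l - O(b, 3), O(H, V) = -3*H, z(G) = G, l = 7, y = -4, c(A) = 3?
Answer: 0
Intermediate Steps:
F = 0 (F = (4 - 4)/(-4 + 5) = 0/1 = 0*1 = 0)
r(b, J) = 7 + 3*b (r(b, J) = 7 - (-3)*b = 7 + 3*b)
F*r(z(c(2)), -17 - 1*30) = 0*(7 + 3*3) = 0*(7 + 9) = 0*16 = 0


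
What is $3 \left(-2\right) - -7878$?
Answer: $7872$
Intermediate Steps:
$3 \left(-2\right) - -7878 = -6 + 7878 = 7872$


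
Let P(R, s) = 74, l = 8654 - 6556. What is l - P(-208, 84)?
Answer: 2024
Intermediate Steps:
l = 2098
l - P(-208, 84) = 2098 - 1*74 = 2098 - 74 = 2024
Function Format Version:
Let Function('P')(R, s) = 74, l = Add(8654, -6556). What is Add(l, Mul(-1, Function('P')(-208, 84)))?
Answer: 2024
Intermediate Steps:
l = 2098
Add(l, Mul(-1, Function('P')(-208, 84))) = Add(2098, Mul(-1, 74)) = Add(2098, -74) = 2024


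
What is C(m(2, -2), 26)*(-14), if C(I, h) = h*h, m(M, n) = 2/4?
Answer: -9464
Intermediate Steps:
m(M, n) = 1/2 (m(M, n) = 2*(1/4) = 1/2)
C(I, h) = h**2
C(m(2, -2), 26)*(-14) = 26**2*(-14) = 676*(-14) = -9464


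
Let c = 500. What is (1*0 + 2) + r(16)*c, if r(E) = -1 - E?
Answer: -8498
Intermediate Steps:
(1*0 + 2) + r(16)*c = (1*0 + 2) + (-1 - 1*16)*500 = (0 + 2) + (-1 - 16)*500 = 2 - 17*500 = 2 - 8500 = -8498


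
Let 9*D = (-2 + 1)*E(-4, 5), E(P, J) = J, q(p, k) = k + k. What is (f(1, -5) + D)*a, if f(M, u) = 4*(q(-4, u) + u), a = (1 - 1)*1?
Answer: 0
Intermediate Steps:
a = 0 (a = 0*1 = 0)
q(p, k) = 2*k
D = -5/9 (D = ((-2 + 1)*5)/9 = (-1*5)/9 = (1/9)*(-5) = -5/9 ≈ -0.55556)
f(M, u) = 12*u (f(M, u) = 4*(2*u + u) = 4*(3*u) = 12*u)
(f(1, -5) + D)*a = (12*(-5) - 5/9)*0 = (-60 - 5/9)*0 = -545/9*0 = 0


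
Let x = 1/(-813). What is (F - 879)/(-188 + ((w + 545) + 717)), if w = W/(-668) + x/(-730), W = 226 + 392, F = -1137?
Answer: -99905732640/53177742691 ≈ -1.8787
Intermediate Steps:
x = -1/813 ≈ -0.0012300
W = 618
w = -45847019/49556415 (w = 618/(-668) - 1/813/(-730) = 618*(-1/668) - 1/813*(-1/730) = -309/334 + 1/593490 = -45847019/49556415 ≈ -0.92515)
(F - 879)/(-188 + ((w + 545) + 717)) = (-1137 - 879)/(-188 + ((-45847019/49556415 + 545) + 717)) = -2016/(-188 + (26962399156/49556415 + 717)) = -2016/(-188 + 62494348711/49556415) = -2016/53177742691/49556415 = -2016*49556415/53177742691 = -99905732640/53177742691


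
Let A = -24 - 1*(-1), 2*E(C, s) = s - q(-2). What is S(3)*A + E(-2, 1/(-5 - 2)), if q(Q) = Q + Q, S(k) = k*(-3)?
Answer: 2925/14 ≈ 208.93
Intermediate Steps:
S(k) = -3*k
q(Q) = 2*Q
E(C, s) = 2 + s/2 (E(C, s) = (s - 2*(-2))/2 = (s - 1*(-4))/2 = (s + 4)/2 = (4 + s)/2 = 2 + s/2)
A = -23 (A = -24 + 1 = -23)
S(3)*A + E(-2, 1/(-5 - 2)) = -3*3*(-23) + (2 + 1/(2*(-5 - 2))) = -9*(-23) + (2 + (½)/(-7)) = 207 + (2 + (½)*(-⅐)) = 207 + (2 - 1/14) = 207 + 27/14 = 2925/14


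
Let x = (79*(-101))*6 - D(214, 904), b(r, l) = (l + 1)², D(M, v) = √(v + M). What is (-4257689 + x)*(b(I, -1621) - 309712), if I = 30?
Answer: -9966035009344 - 2314688*√1118 ≈ -9.9661e+12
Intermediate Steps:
D(M, v) = √(M + v)
b(r, l) = (1 + l)²
x = -47874 - √1118 (x = (79*(-101))*6 - √(214 + 904) = -7979*6 - √1118 = -47874 - √1118 ≈ -47907.)
(-4257689 + x)*(b(I, -1621) - 309712) = (-4257689 + (-47874 - √1118))*((1 - 1621)² - 309712) = (-4305563 - √1118)*((-1620)² - 309712) = (-4305563 - √1118)*(2624400 - 309712) = (-4305563 - √1118)*2314688 = -9966035009344 - 2314688*√1118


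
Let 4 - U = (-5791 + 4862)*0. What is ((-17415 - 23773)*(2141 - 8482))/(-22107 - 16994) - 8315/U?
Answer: -1369817247/156404 ≈ -8758.2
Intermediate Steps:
U = 4 (U = 4 - (-5791 + 4862)*0 = 4 - (-929)*0 = 4 - 1*0 = 4 + 0 = 4)
((-17415 - 23773)*(2141 - 8482))/(-22107 - 16994) - 8315/U = ((-17415 - 23773)*(2141 - 8482))/(-22107 - 16994) - 8315/4 = -41188*(-6341)/(-39101) - 8315*1/4 = 261173108*(-1/39101) - 8315/4 = -261173108/39101 - 8315/4 = -1369817247/156404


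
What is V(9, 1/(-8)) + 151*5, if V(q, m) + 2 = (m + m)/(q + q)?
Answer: 54215/72 ≈ 752.99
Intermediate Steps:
V(q, m) = -2 + m/q (V(q, m) = -2 + (m + m)/(q + q) = -2 + (2*m)/((2*q)) = -2 + (2*m)*(1/(2*q)) = -2 + m/q)
V(9, 1/(-8)) + 151*5 = (-2 + 1/(-8*9)) + 151*5 = (-2 - ⅛*⅑) + 755 = (-2 - 1/72) + 755 = -145/72 + 755 = 54215/72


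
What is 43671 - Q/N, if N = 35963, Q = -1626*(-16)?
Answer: 1570514157/35963 ≈ 43670.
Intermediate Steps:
Q = 26016
43671 - Q/N = 43671 - 26016/35963 = 1570514157/35963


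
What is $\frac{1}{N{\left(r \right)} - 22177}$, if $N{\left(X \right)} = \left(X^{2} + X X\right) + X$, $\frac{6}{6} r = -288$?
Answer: $\frac{1}{143423} \approx 6.9724 \cdot 10^{-6}$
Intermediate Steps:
$r = -288$
$N{\left(X \right)} = X + 2 X^{2}$ ($N{\left(X \right)} = \left(X^{2} + X^{2}\right) + X = 2 X^{2} + X = X + 2 X^{2}$)
$\frac{1}{N{\left(r \right)} - 22177} = \frac{1}{- 288 \left(1 + 2 \left(-288\right)\right) - 22177} = \frac{1}{- 288 \left(1 - 576\right) - 22177} = \frac{1}{\left(-288\right) \left(-575\right) - 22177} = \frac{1}{165600 - 22177} = \frac{1}{143423}$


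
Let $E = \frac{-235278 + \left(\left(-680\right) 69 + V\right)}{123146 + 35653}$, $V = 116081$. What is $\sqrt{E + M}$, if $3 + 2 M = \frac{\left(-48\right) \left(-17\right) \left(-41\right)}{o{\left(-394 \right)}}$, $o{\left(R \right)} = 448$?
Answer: $\frac{i \sqrt{788542680481122}}{4446372} \approx 6.3155 i$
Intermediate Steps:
$M = - \frac{2175}{56}$ ($M = - \frac{3}{2} + \frac{\left(-48\right) \left(-17\right) \left(-41\right) \frac{1}{448}}{2} = - \frac{3}{2} + \frac{816 \left(-41\right) \frac{1}{448}}{2} = - \frac{3}{2} + \frac{\left(-33456\right) \frac{1}{448}}{2} = - \frac{3}{2} + \frac{1}{2} \left(- \frac{2091}{28}\right) = - \frac{3}{2} - \frac{2091}{56} = - \frac{2175}{56} \approx -38.839$)
$E = - \frac{166117}{158799}$ ($E = \frac{-235278 + \left(\left(-680\right) 69 + 116081\right)}{123146 + 35653} = \frac{-235278 + \left(-46920 + 116081\right)}{158799} = \left(-235278 + 69161\right) \frac{1}{158799} = \left(-166117\right) \frac{1}{158799} = - \frac{166117}{158799} \approx -1.0461$)
$\sqrt{E + M} = \sqrt{- \frac{166117}{158799} - \frac{2175}{56}} = \sqrt{- \frac{354690377}{8892744}} = \frac{i \sqrt{788542680481122}}{4446372}$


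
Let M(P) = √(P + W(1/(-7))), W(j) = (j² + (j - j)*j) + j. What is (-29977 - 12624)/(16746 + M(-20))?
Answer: -17478210477/6870499135 + 298207*I*√986/13740998270 ≈ -2.5439 + 0.00068146*I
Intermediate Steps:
W(j) = j + j² (W(j) = (j² + 0*j) + j = (j² + 0) + j = j² + j = j + j²)
M(P) = √(-6/49 + P) (M(P) = √(P + (1 + 1/(-7))/(-7)) = √(P - (1 - ⅐)/7) = √(P - ⅐*6/7) = √(P - 6/49) = √(-6/49 + P))
(-29977 - 12624)/(16746 + M(-20)) = (-29977 - 12624)/(16746 + √(-6 + 49*(-20))/7) = -42601/(16746 + √(-6 - 980)/7) = -42601/(16746 + √(-986)/7) = -42601/(16746 + (I*√986)/7) = -42601/(16746 + I*√986/7)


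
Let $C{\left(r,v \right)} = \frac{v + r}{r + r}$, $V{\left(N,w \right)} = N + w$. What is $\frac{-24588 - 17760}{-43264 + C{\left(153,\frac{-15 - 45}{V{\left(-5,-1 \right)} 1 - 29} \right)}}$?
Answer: $\frac{30236472}{30890135} \approx 0.97884$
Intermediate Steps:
$C{\left(r,v \right)} = \frac{r + v}{2 r}$
$\frac{-24588 - 17760}{-43264 + C{\left(153,\frac{-15 - 45}{V{\left(-5,-1 \right)} 1 - 29} \right)}} = \frac{-24588 - 17760}{-43264 + \frac{153 + \frac{-15 - 45}{\left(-5 - 1\right) 1 - 29}}{2 \cdot 153}} = - \frac{42348}{-43264 + \frac{1}{2} \cdot \frac{1}{153} \left(153 - \frac{60}{\left(-6\right) 1 - 29}\right)} = - \frac{42348}{-43264 + \frac{1}{2} \cdot \frac{1}{153} \left(153 - \frac{60}{-6 - 29}\right)} = - \frac{42348}{-43264 + \frac{1}{2} \cdot \frac{1}{153} \left(153 - \frac{60}{-35}\right)} = - \frac{42348}{-43264 + \frac{1}{2} \cdot \frac{1}{153} \left(153 - - \frac{12}{7}\right)} = - \frac{42348}{-43264 + \frac{1}{2} \cdot \frac{1}{153} \left(153 + \frac{12}{7}\right)} = - \frac{42348}{-43264 + \frac{1}{2} \cdot \frac{1}{153} \cdot \frac{1083}{7}} = - \frac{42348}{-43264 + \frac{361}{714}} = - \frac{42348}{- \frac{30890135}{714}} = \left(-42348\right) \left(- \frac{714}{30890135}\right) = \frac{30236472}{30890135}$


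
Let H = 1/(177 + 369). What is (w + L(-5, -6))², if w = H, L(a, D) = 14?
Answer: 58446025/298116 ≈ 196.05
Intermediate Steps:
H = 1/546 ≈ 0.0018315
w = 1/546 ≈ 0.0018315
(w + L(-5, -6))² = (1/546 + 14)² = (7645/546)² = 58446025/298116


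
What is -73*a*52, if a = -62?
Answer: 235352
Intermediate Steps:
-73*a*52 = -73*(-62)*52 = 4526*52 = 235352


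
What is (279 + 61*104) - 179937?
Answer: -173314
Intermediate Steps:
(279 + 61*104) - 179937 = (279 + 6344) - 179937 = 6623 - 179937 = -173314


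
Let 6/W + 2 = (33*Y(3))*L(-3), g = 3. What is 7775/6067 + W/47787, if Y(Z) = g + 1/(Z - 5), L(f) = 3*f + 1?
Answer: 40993673658/31988251433 ≈ 1.2815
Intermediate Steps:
L(f) = 1 + 3*f
Y(Z) = 3 + 1/(-5 + Z) (Y(Z) = 3 + 1/(Z - 5) = 3 + 1/(-5 + Z))
W = -3/331 (W = 6/(-2 + (33*((-14 + 3*3)/(-5 + 3)))*(1 + 3*(-3))) = 6/(-2 + (33*((-14 + 9)/(-2)))*(1 - 9)) = 6/(-2 + (33*(-½*(-5)))*(-8)) = 6/(-2 + (33*(5/2))*(-8)) = 6/(-2 + (165/2)*(-8)) = 6/(-2 - 660) = 6/(-662) = 6*(-1/662) = -3/331 ≈ -0.0090634)
7775/6067 + W/47787 = 7775/6067 - 3/331/47787 = 7775*(1/6067) - 3/331*1/47787 = 7775/6067 - 1/5272499 = 40993673658/31988251433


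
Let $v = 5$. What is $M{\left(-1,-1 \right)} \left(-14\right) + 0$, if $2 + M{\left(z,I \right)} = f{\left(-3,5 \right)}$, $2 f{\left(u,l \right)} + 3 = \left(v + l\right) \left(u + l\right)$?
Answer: $-91$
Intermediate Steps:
$f{\left(u,l \right)} = - \frac{3}{2} + \frac{\left(5 + l\right) \left(l + u\right)}{2}$ ($f{\left(u,l \right)} = - \frac{3}{2} + \frac{\left(5 + l\right) \left(u + l\right)}{2} = - \frac{3}{2} + \frac{\left(5 + l\right) \left(l + u\right)}{2}$)
$M{\left(z,I \right)} = \frac{13}{2}$ ($M{\left(z,I \right)} = -2 + \left(- \frac{3}{2} + \frac{5^{2}}{2} + \frac{5}{2} \cdot 5 + \frac{5}{2} \left(-3\right) + \frac{1}{2} \cdot 5 \left(-3\right)\right) = -2 - - \frac{17}{2} = -2 + \frac{17}{2} = \frac{13}{2}$)
$M{\left(-1,-1 \right)} \left(-14\right) + 0 = \frac{13}{2} \left(-14\right) + 0 = -91 + 0 = -91$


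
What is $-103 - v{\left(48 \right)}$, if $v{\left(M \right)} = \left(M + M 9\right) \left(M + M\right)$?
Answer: $-46183$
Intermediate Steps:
$v{\left(M \right)} = 20 M^{2}$ ($v{\left(M \right)} = \left(M + 9 M\right) 2 M = 10 M 2 M = 20 M^{2}$)
$-103 - v{\left(48 \right)} = -103 - 20 \cdot 48^{2} = -103 - 20 \cdot 2304 = -103 - 46080 = -46183$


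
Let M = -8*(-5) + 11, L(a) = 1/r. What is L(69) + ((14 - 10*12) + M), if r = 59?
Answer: -3244/59 ≈ -54.983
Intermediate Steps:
L(a) = 1/59
M = 51 (M = 40 + 11 = 51)
L(69) + ((14 - 10*12) + M) = 1/59 + ((14 - 10*12) + 51) = 1/59 + ((14 - 120) + 51) = 1/59 + (-106 + 51) = 1/59 - 55 = -3244/59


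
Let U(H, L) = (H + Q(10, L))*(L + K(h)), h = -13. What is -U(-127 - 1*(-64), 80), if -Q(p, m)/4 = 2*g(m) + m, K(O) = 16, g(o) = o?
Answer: 98208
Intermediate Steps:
Q(p, m) = -12*m (Q(p, m) = -4*(2*m + m) = -12*m)
U(H, L) = (16 + L)*(H - 12*L) (U(H, L) = (H - 12*L)*(L + 16) = (H - 12*L)*(16 + L) = (16 + L)*(H - 12*L))
-U(-127 - 1*(-64), 80) = -(-192*80 - 12*80**2 + 16*(-127 - 1*(-64)) + (-127 - 1*(-64))*80) = -(-15360 - 12*6400 + 16*(-127 + 64) + (-127 + 64)*80) = -(-15360 - 76800 + 16*(-63) - 63*80) = -(-15360 - 76800 - 1008 - 5040) = -1*(-98208) = 98208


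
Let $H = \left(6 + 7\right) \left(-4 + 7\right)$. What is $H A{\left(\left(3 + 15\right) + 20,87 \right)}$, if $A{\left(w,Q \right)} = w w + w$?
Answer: $57798$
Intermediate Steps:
$H = 39$ ($H = 13 \cdot 3 = 39$)
$A{\left(w,Q \right)} = w + w^{2}$ ($A{\left(w,Q \right)} = w^{2} + w = w + w^{2}$)
$H A{\left(\left(3 + 15\right) + 20,87 \right)} = 39 \left(\left(3 + 15\right) + 20\right) \left(1 + \left(\left(3 + 15\right) + 20\right)\right) = 39 \left(18 + 20\right) \left(1 + \left(18 + 20\right)\right) = 39 \cdot 38 \left(1 + 38\right) = 39 \cdot 38 \cdot 39 = 39 \cdot 1482 = 57798$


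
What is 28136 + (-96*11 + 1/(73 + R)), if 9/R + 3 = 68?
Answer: 128738385/4754 ≈ 27080.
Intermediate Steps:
R = 9/65 (R = 9/(-3 + 68) = 9/65 ≈ 0.13846)
28136 + (-96*11 + 1/(73 + R)) = 28136 + (-96*11 + 1/(73 + 9/65)) = 28136 + (-1056 + 1/(4754/65)) = 28136 + (-1056 + 65/4754) = 28136 - 5020159/4754 = 128738385/4754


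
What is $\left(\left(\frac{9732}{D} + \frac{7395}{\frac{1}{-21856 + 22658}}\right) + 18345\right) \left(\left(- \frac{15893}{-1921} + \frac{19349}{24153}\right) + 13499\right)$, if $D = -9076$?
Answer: $\frac{2820063432836534989630}{35092288199} \approx 8.0361 \cdot 10^{10}$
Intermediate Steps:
$\left(\left(\frac{9732}{D} + \frac{7395}{\frac{1}{-21856 + 22658}}\right) + 18345\right) \left(\left(- \frac{15893}{-1921} + \frac{19349}{24153}\right) + 13499\right) = \left(\left(\frac{9732}{-9076} + \frac{7395}{\frac{1}{-21856 + 22658}}\right) + 18345\right) \left(\left(- \frac{15893}{-1921} + \frac{19349}{24153}\right) + 13499\right) = \left(\left(9732 \left(- \frac{1}{9076}\right) + \frac{7395}{\frac{1}{802}}\right) + 18345\right) \left(\left(\left(-15893\right) \left(- \frac{1}{1921}\right) + 19349 \cdot \frac{1}{24153}\right) + 13499\right) = \left(\left(- \frac{2433}{2269} + 7395 \frac{1}{\frac{1}{802}}\right) + 18345\right) \left(\left(\frac{15893}{1921} + \frac{19349}{24153}\right) + 13499\right) = \left(\left(- \frac{2433}{2269} + 7395 \cdot 802\right) + 18345\right) \left(\frac{421033058}{46397913} + 13499\right) = \left(\left(- \frac{2433}{2269} + 5930790\right) + 18345\right) \frac{626746460645}{46397913} = \left(\frac{13456960077}{2269} + 18345\right) \frac{626746460645}{46397913} = \frac{13498584882}{2269} \cdot \frac{626746460645}{46397913} = \frac{2820063432836534989630}{35092288199}$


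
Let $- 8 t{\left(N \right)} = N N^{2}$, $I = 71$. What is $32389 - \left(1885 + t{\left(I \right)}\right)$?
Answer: $\frac{601943}{8} \approx 75243.0$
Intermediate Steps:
$t{\left(N \right)} = - \frac{N^{3}}{8}$ ($t{\left(N \right)} = - \frac{N N^{2}}{8} = - \frac{N^{3}}{8}$)
$32389 - \left(1885 + t{\left(I \right)}\right) = 32389 - \left(1885 - \frac{71^{3}}{8}\right) = 32389 - \left(1885 - \frac{357911}{8}\right) = 32389 - - \frac{342831}{8} = 32389 + \left(-1885 + \frac{357911}{8}\right) = 32389 + \frac{342831}{8} = \frac{601943}{8}$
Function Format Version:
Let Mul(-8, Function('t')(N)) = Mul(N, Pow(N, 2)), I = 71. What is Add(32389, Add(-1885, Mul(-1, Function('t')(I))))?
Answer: Rational(601943, 8) ≈ 75243.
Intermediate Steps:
Function('t')(N) = Mul(Rational(-1, 8), Pow(N, 3)) (Function('t')(N) = Mul(Rational(-1, 8), Mul(N, Pow(N, 2))) = Mul(Rational(-1, 8), Pow(N, 3)))
Add(32389, Add(-1885, Mul(-1, Function('t')(I)))) = Add(32389, Add(-1885, Mul(-1, Mul(Rational(-1, 8), Pow(71, 3))))) = Add(32389, Add(-1885, Mul(-1, Mul(Rational(-1, 8), 357911)))) = Add(32389, Add(-1885, Mul(-1, Rational(-357911, 8)))) = Add(32389, Add(-1885, Rational(357911, 8))) = Add(32389, Rational(342831, 8)) = Rational(601943, 8)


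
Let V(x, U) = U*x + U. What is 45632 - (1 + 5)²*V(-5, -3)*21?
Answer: 36560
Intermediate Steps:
V(x, U) = U + U*x
45632 - (1 + 5)²*V(-5, -3)*21 = 45632 - (1 + 5)²*(-3*(1 - 5))*21 = 45632 - 6²*(-3*(-4))*21 = 45632 - 36*12*21 = 45632 - 432*21 = 45632 - 1*9072 = 45632 - 9072 = 36560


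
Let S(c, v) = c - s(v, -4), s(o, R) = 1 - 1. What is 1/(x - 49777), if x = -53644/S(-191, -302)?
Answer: -191/9453763 ≈ -2.0204e-5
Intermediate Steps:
s(o, R) = 0
S(c, v) = c (S(c, v) = c - 1*0 = c + 0 = c)
x = 53644/191 (x = -53644/(-191) = -53644*(-1/191) = 53644/191 ≈ 280.86)
1/(x - 49777) = 1/(53644/191 - 49777) = 1/(-9453763/191) = -191/9453763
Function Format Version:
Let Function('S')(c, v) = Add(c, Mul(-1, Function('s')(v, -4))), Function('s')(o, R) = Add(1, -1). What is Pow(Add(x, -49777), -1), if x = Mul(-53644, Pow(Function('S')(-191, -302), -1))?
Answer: Rational(-191, 9453763) ≈ -2.0204e-5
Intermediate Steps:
Function('s')(o, R) = 0
Function('S')(c, v) = c (Function('S')(c, v) = Add(c, Mul(-1, 0)) = Add(c, 0) = c)
x = Rational(53644, 191) (x = Mul(-53644, Pow(-191, -1)) = Mul(-53644, Rational(-1, 191)) = Rational(53644, 191) ≈ 280.86)
Pow(Add(x, -49777), -1) = Pow(Add(Rational(53644, 191), -49777), -1) = Pow(Rational(-9453763, 191), -1) = Rational(-191, 9453763)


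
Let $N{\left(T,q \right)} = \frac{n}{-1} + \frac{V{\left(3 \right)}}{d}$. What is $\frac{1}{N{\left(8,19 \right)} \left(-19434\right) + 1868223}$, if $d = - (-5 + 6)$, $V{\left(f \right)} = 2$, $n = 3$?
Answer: $\frac{1}{1965393} \approx 5.088 \cdot 10^{-7}$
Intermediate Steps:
$d = -1$ ($d = \left(-1\right) 1 = -1$)
$N{\left(T,q \right)} = -5$ ($N{\left(T,q \right)} = \frac{3}{-1} + \frac{2}{-1} = 3 \left(-1\right) + 2 \left(-1\right) = -3 - 2 = -5$)
$\frac{1}{N{\left(8,19 \right)} \left(-19434\right) + 1868223} = \frac{1}{\left(-5\right) \left(-19434\right) + 1868223} = \frac{1}{97170 + 1868223} = \frac{1}{1965393}$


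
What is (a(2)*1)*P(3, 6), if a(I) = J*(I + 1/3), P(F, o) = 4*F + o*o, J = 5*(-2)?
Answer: -1120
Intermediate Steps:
J = -10
P(F, o) = o² + 4*F (P(F, o) = 4*F + o² = o² + 4*F)
a(I) = -10/3 - 10*I (a(I) = -10*(I + 1/3) = -10*(I + ⅓) = -10*(⅓ + I) = -10/3 - 10*I)
(a(2)*1)*P(3, 6) = ((-10/3 - 10*2)*1)*(6² + 4*3) = ((-10/3 - 20)*1)*(36 + 12) = -70/3*1*48 = -70/3*48 = -1120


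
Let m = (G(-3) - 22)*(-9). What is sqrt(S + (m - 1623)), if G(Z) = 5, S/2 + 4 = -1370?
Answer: I*sqrt(4218) ≈ 64.946*I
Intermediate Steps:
S = -2748 (S = -8 + 2*(-1370) = -8 - 2740 = -2748)
m = 153 (m = (5 - 22)*(-9) = -17*(-9) = 153)
sqrt(S + (m - 1623)) = sqrt(-2748 + (153 - 1623)) = sqrt(-2748 - 1470) = sqrt(-4218) = I*sqrt(4218)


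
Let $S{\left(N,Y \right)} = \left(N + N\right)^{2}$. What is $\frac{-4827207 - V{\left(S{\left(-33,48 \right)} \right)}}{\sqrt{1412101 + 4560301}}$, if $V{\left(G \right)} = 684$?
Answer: $- \frac{4827891 \sqrt{5972402}}{5972402} \approx -1975.5$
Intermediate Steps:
$S{\left(N,Y \right)} = 4 N^{2}$ ($S{\left(N,Y \right)} = \left(2 N\right)^{2} = 4 N^{2}$)
$\frac{-4827207 - V{\left(S{\left(-33,48 \right)} \right)}}{\sqrt{1412101 + 4560301}} = \frac{-4827207 - 684}{\sqrt{1412101 + 4560301}} = \frac{-4827207 - 684}{\sqrt{5972402}} = - 4827891 \frac{\sqrt{5972402}}{5972402} = - \frac{4827891 \sqrt{5972402}}{5972402}$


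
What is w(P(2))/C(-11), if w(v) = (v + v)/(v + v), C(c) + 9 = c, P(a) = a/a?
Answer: -1/20 ≈ -0.050000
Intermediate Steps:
P(a) = 1
C(c) = -9 + c
w(v) = 1 (w(v) = (2*v)/((2*v)) = (2*v)*(1/(2*v)) = 1)
w(P(2))/C(-11) = 1/(-9 - 11) = 1/(-20) = 1*(-1/20) = -1/20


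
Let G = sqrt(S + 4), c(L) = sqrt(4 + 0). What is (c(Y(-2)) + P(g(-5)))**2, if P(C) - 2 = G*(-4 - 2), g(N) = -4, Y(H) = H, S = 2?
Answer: 232 - 48*sqrt(6) ≈ 114.42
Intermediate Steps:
c(L) = 2 (c(L) = sqrt(4) = 2)
G = sqrt(6) (G = sqrt(2 + 4) = sqrt(6) ≈ 2.4495)
P(C) = 2 - 6*sqrt(6) (P(C) = 2 + sqrt(6)*(-4 - 2) = 2 + sqrt(6)*(-6) = 2 - 6*sqrt(6))
(c(Y(-2)) + P(g(-5)))**2 = (2 + (2 - 6*sqrt(6)))**2 = (4 - 6*sqrt(6))**2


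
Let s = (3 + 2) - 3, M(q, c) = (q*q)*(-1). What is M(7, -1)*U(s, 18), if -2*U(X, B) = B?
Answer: 441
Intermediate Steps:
M(q, c) = -q² (M(q, c) = q²*(-1) = -q²)
s = 2 (s = 5 - 3 = 2)
U(X, B) = -B/2
M(7, -1)*U(s, 18) = (-1*7²)*(-½*18) = -1*49*(-9) = -49*(-9) = 441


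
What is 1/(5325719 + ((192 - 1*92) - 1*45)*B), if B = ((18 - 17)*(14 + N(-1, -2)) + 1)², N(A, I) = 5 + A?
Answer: 1/5345574 ≈ 1.8707e-7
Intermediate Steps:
B = 361 (B = ((18 - 17)*(14 + (5 - 1)) + 1)² = (1*(14 + 4) + 1)² = (1*18 + 1)² = (18 + 1)² = 19² = 361)
1/(5325719 + ((192 - 1*92) - 1*45)*B) = 1/(5325719 + ((192 - 1*92) - 1*45)*361) = 1/(5325719 + ((192 - 92) - 45)*361) = 1/(5325719 + (100 - 45)*361) = 1/(5325719 + 55*361) = 1/(5325719 + 19855) = 1/5345574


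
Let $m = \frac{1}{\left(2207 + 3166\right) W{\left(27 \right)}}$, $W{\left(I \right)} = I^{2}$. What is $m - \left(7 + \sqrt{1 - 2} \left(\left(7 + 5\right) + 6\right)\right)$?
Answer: $- \frac{27418418}{3916917} - 18 i \approx -7.0 - 18.0 i$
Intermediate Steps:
$m = \frac{1}{3916917}$ ($m = \frac{1}{\left(2207 + 3166\right) 27^{2}} = \frac{1}{5373 \cdot 729} = \frac{1}{5373} \cdot \frac{1}{729} = \frac{1}{3916917} \approx 2.553 \cdot 10^{-7}$)
$m - \left(7 + \sqrt{1 - 2} \left(\left(7 + 5\right) + 6\right)\right) = \frac{1}{3916917} - \left(7 + \sqrt{1 - 2} \left(\left(7 + 5\right) + 6\right)\right) = \frac{1}{3916917} - \left(7 + \sqrt{-1} \left(12 + 6\right)\right) = \frac{1}{3916917} - \left(7 + i 18\right) = \frac{1}{3916917} - \left(7 + 18 i\right) = - \frac{27418418}{3916917} - 18 i$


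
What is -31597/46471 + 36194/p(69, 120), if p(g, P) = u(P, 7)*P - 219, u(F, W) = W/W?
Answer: -1685099477/4600629 ≈ -366.28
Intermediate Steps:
u(F, W) = 1
p(g, P) = -219 + P (p(g, P) = 1*P - 219 = P - 219 = -219 + P)
-31597/46471 + 36194/p(69, 120) = -31597/46471 + 36194/(-219 + 120) = -31597*1/46471 + 36194/(-99) = -31597/46471 + 36194*(-1/99) = -31597/46471 - 36194/99 = -1685099477/4600629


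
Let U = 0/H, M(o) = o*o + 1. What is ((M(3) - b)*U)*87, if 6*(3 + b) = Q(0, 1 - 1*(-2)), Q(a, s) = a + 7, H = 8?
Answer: 0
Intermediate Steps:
Q(a, s) = 7 + a
M(o) = 1 + o² (M(o) = o² + 1 = 1 + o²)
U = 0 (U = 0/8 = 0*(⅛) = 0)
b = -11/6 (b = -3 + (7 + 0)/6 = -3 + (⅙)*7 = -3 + 7/6 = -11/6 ≈ -1.8333)
((M(3) - b)*U)*87 = (((1 + 3²) - 1*(-11/6))*0)*87 = (((1 + 9) + 11/6)*0)*87 = ((10 + 11/6)*0)*87 = ((71/6)*0)*87 = 0*87 = 0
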